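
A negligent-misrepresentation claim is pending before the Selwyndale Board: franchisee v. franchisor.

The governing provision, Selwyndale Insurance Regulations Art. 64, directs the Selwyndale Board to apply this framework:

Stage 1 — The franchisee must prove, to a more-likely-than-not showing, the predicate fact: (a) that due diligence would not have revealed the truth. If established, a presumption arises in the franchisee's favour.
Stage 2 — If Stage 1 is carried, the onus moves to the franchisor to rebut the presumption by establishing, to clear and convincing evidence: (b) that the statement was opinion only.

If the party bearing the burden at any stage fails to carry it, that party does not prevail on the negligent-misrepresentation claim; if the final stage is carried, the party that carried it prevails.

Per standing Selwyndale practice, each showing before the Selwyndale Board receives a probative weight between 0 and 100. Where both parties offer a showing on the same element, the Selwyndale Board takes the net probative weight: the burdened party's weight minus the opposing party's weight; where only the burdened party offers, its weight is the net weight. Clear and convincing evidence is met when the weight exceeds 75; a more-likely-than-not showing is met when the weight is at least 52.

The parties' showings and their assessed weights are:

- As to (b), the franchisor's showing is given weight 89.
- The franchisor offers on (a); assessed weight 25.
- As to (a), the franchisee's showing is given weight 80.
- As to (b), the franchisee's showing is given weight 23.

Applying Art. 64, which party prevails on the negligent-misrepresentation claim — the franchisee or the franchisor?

Stage 1 (franchisee, a more-likely-than-not showing, weight is at least 52): (a) net 80−25=55 ≥ 52 — meets.
  All elements met. The burden passes to the franchisor.
Stage 2 (franchisor, clear and convincing evidence, weight exceeds 75): (b) net 89−23=66 ≤ 75 — fails.
  Stage 2 not carried; the franchisor fails its burden.
The franchisee prevails.

franchisee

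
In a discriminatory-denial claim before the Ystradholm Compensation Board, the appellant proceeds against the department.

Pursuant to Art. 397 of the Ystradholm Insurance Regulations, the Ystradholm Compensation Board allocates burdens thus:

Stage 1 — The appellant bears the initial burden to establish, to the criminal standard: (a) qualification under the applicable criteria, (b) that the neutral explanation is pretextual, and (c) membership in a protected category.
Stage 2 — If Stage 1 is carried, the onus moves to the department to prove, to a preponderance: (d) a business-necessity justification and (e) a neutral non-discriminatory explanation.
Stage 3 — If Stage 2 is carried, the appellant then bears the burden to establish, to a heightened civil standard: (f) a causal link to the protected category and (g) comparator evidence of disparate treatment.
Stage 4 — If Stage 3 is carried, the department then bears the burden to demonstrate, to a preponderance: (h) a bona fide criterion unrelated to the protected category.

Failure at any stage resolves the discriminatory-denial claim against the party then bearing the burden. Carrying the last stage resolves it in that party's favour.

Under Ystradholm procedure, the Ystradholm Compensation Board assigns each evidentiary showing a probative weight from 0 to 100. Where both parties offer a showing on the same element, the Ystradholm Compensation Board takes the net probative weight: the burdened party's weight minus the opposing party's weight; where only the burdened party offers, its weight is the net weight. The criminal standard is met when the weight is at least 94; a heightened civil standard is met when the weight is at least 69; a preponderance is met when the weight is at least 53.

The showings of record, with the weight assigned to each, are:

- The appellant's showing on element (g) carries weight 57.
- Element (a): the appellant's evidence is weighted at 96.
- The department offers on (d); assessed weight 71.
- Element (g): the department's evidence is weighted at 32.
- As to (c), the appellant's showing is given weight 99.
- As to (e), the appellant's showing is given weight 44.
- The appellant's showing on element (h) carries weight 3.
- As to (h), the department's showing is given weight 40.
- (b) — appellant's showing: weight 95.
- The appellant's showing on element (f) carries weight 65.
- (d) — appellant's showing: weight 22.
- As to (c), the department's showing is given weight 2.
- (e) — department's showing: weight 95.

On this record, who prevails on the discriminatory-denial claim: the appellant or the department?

At Stage 1 the appellant must meet the criminal standard (weight is at least 94): on (a) the weight is 96, ≥ 94, so (a) meets the standard; on (b) the weight is 95, ≥ 94, so (b) meets the standard; on (c) the weight is 99 less the opposing 2 gives net 97, which does reach 94, so (c) meets the standard.
  The appellant carries Stage 1; the department now bears the burden.
At Stage 2 the department must meet a preponderance (weight is at least 53): on (d) the weight is 71 less the opposing 22 gives net 49, which does not reach 53, so (d) does not meet the standard; on (e) the weight is 95 less the opposing 44 gives net 51, which does not reach 53, so (e) does not meet the standard.
  Stage 2 not carried; the department fails its burden.
The appellant prevails.

appellant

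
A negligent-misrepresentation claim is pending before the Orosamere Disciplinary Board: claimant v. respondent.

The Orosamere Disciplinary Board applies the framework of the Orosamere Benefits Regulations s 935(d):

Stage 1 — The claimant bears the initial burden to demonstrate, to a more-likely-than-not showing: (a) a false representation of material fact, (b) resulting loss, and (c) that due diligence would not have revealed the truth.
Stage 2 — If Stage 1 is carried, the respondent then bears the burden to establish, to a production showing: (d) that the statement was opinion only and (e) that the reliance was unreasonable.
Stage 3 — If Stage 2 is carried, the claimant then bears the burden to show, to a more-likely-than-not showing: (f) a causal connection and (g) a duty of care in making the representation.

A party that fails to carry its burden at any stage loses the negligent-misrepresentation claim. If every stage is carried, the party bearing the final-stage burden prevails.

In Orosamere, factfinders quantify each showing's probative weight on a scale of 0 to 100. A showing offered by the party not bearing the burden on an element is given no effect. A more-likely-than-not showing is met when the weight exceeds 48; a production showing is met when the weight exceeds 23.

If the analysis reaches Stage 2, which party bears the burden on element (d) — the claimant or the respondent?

Stage 2's rule assigns the burden to the respondent (to a production showing).

respondent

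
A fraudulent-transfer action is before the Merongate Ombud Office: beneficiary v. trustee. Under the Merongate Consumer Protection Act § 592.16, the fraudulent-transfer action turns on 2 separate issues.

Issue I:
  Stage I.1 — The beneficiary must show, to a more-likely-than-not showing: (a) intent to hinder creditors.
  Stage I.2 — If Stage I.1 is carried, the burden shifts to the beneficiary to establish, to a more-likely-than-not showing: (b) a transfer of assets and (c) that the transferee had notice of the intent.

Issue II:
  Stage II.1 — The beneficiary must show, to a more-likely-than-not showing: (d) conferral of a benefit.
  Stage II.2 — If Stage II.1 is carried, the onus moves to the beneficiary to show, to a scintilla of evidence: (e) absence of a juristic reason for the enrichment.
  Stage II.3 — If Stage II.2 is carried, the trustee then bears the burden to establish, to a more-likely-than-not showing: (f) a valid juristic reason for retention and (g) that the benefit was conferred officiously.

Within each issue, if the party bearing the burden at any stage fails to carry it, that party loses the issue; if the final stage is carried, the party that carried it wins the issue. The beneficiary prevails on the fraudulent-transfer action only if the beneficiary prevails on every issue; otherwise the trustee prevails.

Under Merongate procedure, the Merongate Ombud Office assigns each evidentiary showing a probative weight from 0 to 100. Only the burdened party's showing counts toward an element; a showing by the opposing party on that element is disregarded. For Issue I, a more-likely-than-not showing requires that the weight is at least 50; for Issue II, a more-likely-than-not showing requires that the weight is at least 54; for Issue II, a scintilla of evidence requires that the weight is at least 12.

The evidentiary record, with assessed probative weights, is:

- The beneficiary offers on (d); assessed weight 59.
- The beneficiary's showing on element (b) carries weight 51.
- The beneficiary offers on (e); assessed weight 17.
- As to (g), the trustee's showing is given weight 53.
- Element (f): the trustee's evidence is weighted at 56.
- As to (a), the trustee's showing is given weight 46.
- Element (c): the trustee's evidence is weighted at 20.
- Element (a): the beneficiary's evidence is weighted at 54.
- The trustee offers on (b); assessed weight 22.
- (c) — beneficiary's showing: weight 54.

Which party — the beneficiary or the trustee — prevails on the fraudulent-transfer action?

beneficiary

— Issue I —
Stage I.1 (beneficiary, a more-likely-than-not showing, weight is at least 50): (a) 54 (trustee's 46 disregarded) ≥ 50 — meets.
  All elements met. The beneficiary retains the burden for Stage I.2.
Stage I.2 (beneficiary, a more-likely-than-not showing, weight is at least 50): (b) 51 (trustee's 22 disregarded) ≥ 50 — meets; (c) 54 (trustee's 20 disregarded) ≥ 50 — meets.
  The beneficiary carries the last stage.
All stages carried — the beneficiary prevails on this issue.
— Issue II —
Stage II.1 (beneficiary, a more-likely-than-not showing, weight is at least 54): (d) 59 ≥ 54 — meets.
  Stage II.1 is satisfied; the beneficiary continues to bear the burden.
Stage II.2 (beneficiary, a scintilla of evidence, weight is at least 12): (e) 17 ≥ 12 — meets.
  Stage II.2 carried; the burden shifts to the trustee.
Stage II.3 (trustee, a more-likely-than-not showing, weight is at least 54): (f) 56 ≥ 54 — meets; (g) 53 < 54 — fails.
  Not every element is met, so the trustee fails to carry Stage II.3.
So the beneficiary prevails on this issue.
Per-issue: Issue I → beneficiary; Issue II → beneficiary. The beneficiary must prevail on every issue; overall, the beneficiary prevails.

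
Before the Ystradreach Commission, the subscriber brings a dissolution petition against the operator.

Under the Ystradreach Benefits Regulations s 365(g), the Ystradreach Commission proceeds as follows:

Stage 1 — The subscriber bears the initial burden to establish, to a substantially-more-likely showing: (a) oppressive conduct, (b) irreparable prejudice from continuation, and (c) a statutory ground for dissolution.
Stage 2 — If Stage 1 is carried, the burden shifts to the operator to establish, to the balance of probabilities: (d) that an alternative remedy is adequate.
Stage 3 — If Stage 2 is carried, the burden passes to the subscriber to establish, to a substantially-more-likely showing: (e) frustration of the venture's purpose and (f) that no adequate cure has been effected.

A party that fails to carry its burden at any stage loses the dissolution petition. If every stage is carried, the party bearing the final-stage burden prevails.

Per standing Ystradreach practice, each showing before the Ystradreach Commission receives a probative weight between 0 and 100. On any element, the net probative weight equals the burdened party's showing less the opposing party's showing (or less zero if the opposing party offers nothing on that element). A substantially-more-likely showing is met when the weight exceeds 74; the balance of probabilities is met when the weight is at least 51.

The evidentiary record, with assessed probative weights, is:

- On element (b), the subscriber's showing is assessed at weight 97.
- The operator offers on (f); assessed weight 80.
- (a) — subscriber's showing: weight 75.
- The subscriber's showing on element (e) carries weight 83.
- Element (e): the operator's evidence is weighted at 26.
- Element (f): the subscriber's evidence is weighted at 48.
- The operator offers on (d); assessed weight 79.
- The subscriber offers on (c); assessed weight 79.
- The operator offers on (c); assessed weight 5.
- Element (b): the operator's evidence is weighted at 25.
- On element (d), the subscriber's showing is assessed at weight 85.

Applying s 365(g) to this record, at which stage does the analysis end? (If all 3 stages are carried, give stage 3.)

stage 1

At Stage 1 the subscriber must meet a substantially-more-likely showing (weight exceeds 74): on (a) the weight is 75, > 74, so (a) meets the standard; on (b) the weight is 97 less the opposing 25 gives net 72, ≤ 74, so (b) does not meet the standard; on (c) the weight is 79 less the opposing 5 gives net 74, ≤ 74, so (c) does not meet the standard.
  Stage 1 not carried; the subscriber fails its burden.
So the operator prevails.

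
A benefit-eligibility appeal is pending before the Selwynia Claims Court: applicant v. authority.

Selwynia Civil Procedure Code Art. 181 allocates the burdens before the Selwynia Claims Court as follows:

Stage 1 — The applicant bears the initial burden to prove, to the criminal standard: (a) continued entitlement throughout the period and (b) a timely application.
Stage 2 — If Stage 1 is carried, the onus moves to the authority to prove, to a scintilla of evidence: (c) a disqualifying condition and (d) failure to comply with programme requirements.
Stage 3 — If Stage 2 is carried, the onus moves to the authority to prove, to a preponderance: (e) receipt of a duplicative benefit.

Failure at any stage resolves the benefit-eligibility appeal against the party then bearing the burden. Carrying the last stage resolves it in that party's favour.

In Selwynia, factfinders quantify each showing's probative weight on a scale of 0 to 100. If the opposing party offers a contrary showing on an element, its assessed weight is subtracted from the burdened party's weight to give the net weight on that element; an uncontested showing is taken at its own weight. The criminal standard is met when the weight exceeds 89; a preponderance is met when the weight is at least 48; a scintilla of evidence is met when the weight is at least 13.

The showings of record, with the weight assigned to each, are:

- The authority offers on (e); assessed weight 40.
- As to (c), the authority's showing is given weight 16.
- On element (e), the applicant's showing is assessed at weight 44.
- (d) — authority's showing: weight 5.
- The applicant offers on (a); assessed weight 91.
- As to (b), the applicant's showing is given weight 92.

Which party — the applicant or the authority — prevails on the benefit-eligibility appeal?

Stage 1 — burden on applicant; standard: the criminal standard (weight exceeds 89).
    (a): 91 > 89 [met]
    (b): 92 > 89 [met]
  Stage 1 is satisfied; the onus moves to the authority.
Stage 2 — burden on authority; standard: a scintilla of evidence (weight is at least 13).
    (c): 16 ≥ 13 [met]
    (d): 5 < 13 [not met]
  The authority does not carry Stage 2.
So the applicant prevails.

applicant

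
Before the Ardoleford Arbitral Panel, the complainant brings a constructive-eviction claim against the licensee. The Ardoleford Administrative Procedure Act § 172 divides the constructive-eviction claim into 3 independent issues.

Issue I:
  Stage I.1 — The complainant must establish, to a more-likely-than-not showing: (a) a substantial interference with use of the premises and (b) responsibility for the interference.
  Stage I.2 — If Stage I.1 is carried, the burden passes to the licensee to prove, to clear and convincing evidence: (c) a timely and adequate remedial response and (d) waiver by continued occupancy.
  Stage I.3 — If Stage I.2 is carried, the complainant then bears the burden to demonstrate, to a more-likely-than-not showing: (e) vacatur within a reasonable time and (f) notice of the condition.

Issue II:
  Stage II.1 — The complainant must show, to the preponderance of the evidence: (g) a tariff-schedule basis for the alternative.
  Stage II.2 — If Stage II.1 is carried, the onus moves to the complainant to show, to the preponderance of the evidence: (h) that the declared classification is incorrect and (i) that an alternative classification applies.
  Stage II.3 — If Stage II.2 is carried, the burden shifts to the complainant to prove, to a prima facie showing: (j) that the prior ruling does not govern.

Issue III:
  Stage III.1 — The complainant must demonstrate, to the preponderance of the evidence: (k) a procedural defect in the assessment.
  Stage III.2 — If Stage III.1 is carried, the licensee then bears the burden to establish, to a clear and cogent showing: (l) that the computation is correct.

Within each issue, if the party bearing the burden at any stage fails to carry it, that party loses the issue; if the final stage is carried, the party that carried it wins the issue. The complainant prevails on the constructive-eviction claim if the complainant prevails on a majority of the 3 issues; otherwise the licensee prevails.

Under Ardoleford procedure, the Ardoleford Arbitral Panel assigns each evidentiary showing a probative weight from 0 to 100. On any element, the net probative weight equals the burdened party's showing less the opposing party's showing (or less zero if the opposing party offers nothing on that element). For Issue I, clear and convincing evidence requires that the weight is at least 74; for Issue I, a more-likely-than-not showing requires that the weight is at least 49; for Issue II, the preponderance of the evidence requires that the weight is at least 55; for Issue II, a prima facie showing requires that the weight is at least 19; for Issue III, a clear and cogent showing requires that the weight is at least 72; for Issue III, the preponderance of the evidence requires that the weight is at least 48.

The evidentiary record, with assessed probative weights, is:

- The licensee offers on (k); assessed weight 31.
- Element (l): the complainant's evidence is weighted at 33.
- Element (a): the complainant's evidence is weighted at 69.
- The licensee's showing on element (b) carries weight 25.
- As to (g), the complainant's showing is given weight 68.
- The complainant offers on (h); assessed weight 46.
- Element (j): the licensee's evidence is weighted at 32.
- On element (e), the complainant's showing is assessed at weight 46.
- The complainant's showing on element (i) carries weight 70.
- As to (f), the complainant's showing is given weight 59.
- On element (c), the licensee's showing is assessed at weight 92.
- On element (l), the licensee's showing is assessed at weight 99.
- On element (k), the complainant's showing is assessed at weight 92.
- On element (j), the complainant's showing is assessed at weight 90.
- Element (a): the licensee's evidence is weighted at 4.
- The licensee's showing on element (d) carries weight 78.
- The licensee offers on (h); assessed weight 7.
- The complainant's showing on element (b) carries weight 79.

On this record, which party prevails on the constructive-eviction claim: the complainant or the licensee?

— Issue I —
At Stage I.1 the complainant must meet a more-likely-than-not showing (weight is at least 49): on (a) the weight is 69 less the opposing 4 gives net 65, which does reach 49, so (a) meets the standard; on (b) the weight is 79 less the opposing 25 gives net 54, which does reach 49, so (b) meets the standard.
  Stage I.1 carried; the burden shifts to the licensee.
At Stage I.2 the licensee must meet clear and convincing evidence (weight is at least 74): on (c) the weight is 92, which does reach 74, so (c) meets the standard; on (d) the weight is 78, ≥ 74, so (d) meets the standard.
  Stage I.2 is satisfied; the onus moves to the complainant.
At Stage I.3 the complainant must meet a more-likely-than-not showing (weight is at least 49): on (e) the weight is 46, < 49, so (e) does not meet the standard; on (f) the weight is 59, which does reach 49, so (f) meets the standard.
  Stage I.3 not carried; the complainant fails its burden.
So the licensee prevails on this issue.
— Issue II —
Stage II.1 — burden on complainant; standard: the preponderance of the evidence (weight is at least 55).
    (g): 68 ≥ 55 [met]
  All elements met. The complainant retains the burden for Stage II.2.
Stage II.2 — burden on complainant; standard: the preponderance of the evidence (weight is at least 55).
    (h): 46 − 7 = 39 < 55 [not met]
    (i): 70 ≥ 55 [met]
  The complainant does not carry Stage II.2.
The licensee prevails on this issue.
— Issue III —
Stage III.1 — burden on complainant; standard: the preponderance of the evidence (weight is at least 48).
    (k): 92 − 31 = 61 ≥ 48 [met]
  The complainant carries Stage III.1; the licensee now bears the burden.
Stage III.2 — burden on licensee; standard: a clear and cogent showing (weight is at least 72).
    (l): 99 − 33 = 66 < 72 [not met]
  Stage III.2 not carried; the licensee fails its burden.
The complainant prevails on this issue.
Per-issue: Issue I → licensee; Issue II → licensee; Issue III → complainant. The complainant must prevail on a majority of issues; overall, the licensee prevails.

licensee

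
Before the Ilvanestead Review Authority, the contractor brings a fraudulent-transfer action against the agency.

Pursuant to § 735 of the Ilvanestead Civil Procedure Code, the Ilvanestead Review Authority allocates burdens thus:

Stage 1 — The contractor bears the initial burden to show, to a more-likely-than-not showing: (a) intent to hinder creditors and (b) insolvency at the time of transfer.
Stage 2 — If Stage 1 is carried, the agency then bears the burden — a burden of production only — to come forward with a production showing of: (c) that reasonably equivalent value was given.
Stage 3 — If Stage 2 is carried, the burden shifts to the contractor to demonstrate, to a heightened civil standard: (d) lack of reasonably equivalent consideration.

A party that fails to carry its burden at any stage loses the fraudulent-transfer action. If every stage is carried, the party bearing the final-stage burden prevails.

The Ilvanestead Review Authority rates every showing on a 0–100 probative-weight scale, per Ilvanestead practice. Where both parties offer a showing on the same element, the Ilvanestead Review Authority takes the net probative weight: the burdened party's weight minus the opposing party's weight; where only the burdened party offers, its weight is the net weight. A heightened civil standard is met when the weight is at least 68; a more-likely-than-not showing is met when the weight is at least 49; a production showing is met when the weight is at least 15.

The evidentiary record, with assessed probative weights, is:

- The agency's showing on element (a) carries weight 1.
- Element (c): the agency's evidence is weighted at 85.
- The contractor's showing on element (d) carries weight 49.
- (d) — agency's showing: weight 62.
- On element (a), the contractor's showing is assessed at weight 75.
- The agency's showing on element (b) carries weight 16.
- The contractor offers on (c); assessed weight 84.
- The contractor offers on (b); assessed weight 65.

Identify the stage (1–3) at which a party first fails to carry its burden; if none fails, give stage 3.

stage 2

Stage 1 (contractor, a more-likely-than-not showing, weight is at least 49): (a) net 75−1=74 ≥ 49 — meets; (b) net 65−16=49 ≥ 49 — meets.
  The contractor carries Stage 1; the agency now bears the burden.
Stage 2 (agency, a production showing, weight is at least 15): (c) net 85−84=1 < 15 — fails.
  Not every element is met, so the agency fails to carry Stage 2.
The contractor prevails.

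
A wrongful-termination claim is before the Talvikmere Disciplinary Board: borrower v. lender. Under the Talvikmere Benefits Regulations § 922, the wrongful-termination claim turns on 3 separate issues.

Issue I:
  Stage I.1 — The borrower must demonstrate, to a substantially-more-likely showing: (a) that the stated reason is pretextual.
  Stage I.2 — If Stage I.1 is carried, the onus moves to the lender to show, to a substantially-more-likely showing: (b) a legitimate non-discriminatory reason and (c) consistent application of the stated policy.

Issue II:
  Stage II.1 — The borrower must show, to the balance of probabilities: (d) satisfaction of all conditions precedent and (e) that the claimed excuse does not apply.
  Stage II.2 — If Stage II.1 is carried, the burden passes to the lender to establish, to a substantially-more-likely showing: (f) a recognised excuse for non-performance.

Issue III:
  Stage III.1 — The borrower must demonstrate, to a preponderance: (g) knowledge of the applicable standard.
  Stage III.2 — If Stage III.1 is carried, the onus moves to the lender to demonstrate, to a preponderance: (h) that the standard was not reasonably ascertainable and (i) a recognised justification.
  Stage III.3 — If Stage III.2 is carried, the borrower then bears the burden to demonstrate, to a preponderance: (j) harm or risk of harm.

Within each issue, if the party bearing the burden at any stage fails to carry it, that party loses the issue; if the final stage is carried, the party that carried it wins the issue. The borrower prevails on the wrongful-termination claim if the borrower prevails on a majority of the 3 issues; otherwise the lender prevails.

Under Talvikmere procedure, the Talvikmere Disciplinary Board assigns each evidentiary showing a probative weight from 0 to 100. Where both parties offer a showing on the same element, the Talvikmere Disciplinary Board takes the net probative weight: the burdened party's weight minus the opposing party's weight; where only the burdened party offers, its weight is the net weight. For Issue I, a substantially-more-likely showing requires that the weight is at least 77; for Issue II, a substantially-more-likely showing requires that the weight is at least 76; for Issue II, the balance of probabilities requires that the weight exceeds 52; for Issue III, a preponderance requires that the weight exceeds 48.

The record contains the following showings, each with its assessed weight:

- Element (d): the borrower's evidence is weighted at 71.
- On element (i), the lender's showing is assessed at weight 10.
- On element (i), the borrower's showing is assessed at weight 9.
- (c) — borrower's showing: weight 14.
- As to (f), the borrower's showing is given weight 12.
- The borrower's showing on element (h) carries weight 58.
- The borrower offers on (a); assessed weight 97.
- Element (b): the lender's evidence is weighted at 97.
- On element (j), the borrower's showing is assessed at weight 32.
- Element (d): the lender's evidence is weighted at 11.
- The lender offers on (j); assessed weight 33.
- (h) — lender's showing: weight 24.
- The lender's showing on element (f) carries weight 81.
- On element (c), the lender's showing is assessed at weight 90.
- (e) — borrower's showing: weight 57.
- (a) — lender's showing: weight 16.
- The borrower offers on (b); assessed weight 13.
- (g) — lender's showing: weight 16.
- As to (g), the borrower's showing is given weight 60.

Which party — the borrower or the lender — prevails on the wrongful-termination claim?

— Issue I —
Stage I.1 — burden on borrower; standard: a substantially-more-likely showing (weight is at least 77).
    (a): 97 − 16 = 81 ≥ 77 [met]
  All elements met. The burden passes to the lender.
Stage I.2 — burden on lender; standard: a substantially-more-likely showing (weight is at least 77).
    (b): 97 − 13 = 84 ≥ 77 [met]
    (c): 90 − 14 = 76 < 77 [not met]
  Stage I.2 not carried; the lender fails its burden.
So the borrower prevails on this issue.
— Issue II —
Stage II.1 (borrower, the balance of probabilities, weight exceeds 52): (d) net 71−11=60 > 52 — meets; (e) 57 > 52 — meets.
  The borrower carries Stage II.1; the lender now bears the burden.
Stage II.2 (lender, a substantially-more-likely showing, weight is at least 76): (f) net 81−12=69 < 76 — fails.
  The lender does not carry Stage II.2.
So the borrower prevails on this issue.
— Issue III —
Stage III.1 — burden on borrower; standard: a preponderance (weight exceeds 48).
    (g): 60 − 16 = 44 ≤ 48 [not met]
  Not every element is met, so the borrower fails to carry Stage III.1.
The lender prevails on this issue.
Per-issue: Issue I → borrower; Issue II → borrower; Issue III → lender. The borrower must prevail on a majority of issues; overall, the borrower prevails.

borrower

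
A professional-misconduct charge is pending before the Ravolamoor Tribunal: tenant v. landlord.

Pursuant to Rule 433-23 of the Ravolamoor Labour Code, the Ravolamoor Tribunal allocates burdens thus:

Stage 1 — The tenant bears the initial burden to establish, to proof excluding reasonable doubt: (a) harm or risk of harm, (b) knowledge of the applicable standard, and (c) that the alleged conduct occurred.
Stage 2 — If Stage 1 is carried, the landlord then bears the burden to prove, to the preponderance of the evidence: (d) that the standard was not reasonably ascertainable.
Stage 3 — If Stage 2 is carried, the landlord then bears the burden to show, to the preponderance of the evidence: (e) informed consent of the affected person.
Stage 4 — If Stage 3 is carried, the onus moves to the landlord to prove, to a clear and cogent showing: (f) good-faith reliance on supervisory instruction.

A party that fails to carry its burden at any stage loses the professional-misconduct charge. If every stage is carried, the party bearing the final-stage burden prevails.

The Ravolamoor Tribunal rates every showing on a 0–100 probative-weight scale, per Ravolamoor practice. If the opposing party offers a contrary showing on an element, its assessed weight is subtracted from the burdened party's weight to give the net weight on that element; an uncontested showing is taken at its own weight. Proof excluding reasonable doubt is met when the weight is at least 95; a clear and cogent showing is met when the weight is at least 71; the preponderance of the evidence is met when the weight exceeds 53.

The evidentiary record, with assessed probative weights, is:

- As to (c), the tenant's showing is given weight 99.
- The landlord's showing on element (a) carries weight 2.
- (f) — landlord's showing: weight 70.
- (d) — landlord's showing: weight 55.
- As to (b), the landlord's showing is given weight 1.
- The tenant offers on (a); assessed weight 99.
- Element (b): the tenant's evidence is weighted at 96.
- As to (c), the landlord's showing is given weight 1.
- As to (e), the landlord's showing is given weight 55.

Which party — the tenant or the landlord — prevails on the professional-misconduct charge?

tenant

Stage 1 (tenant, proof excluding reasonable doubt, weight is at least 95): (a) net 99−2=97 ≥ 95 — meets; (b) net 96−1=95 ≥ 95 — meets; (c) net 99−1=98 ≥ 95 — meets.
  Stage 1 carried; the burden shifts to the landlord.
Stage 2 (landlord, the preponderance of the evidence, weight exceeds 53): (d) 55 > 53 — meets.
  Stage 2 is satisfied; the landlord continues to bear the burden.
Stage 3 (landlord, the preponderance of the evidence, weight exceeds 53): (e) 55 > 53 — meets.
  Stage 3 is satisfied; the landlord continues to bear the burden.
Stage 4 (landlord, a clear and cogent showing, weight is at least 71): (f) 70 < 71 — fails.
  Not every element is met, so the landlord fails to carry Stage 4.
The tenant prevails.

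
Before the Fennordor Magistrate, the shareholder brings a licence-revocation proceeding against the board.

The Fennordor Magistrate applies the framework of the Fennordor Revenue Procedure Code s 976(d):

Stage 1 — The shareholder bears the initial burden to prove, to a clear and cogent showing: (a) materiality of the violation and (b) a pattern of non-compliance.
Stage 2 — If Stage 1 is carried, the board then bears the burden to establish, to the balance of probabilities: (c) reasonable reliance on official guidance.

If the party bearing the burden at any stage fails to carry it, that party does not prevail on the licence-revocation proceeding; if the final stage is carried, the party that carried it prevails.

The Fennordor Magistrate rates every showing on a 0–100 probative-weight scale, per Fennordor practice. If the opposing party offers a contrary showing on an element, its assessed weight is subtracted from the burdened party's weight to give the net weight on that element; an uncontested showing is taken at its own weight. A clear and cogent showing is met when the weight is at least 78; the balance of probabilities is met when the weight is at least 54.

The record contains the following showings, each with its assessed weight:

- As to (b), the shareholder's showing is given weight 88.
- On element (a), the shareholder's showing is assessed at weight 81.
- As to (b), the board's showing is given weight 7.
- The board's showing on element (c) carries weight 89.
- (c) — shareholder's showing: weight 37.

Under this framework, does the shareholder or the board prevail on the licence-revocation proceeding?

shareholder

Stage 1 (shareholder, a clear and cogent showing, weight is at least 78): (a) 81 ≥ 78 — meets; (b) net 88−7=81 ≥ 78 — meets.
  All elements met. The burden passes to the board.
Stage 2 (board, the balance of probabilities, weight is at least 54): (c) net 89−37=52 < 54 — fails.
  Not every element is met, so the board fails to carry Stage 2.
The shareholder prevails.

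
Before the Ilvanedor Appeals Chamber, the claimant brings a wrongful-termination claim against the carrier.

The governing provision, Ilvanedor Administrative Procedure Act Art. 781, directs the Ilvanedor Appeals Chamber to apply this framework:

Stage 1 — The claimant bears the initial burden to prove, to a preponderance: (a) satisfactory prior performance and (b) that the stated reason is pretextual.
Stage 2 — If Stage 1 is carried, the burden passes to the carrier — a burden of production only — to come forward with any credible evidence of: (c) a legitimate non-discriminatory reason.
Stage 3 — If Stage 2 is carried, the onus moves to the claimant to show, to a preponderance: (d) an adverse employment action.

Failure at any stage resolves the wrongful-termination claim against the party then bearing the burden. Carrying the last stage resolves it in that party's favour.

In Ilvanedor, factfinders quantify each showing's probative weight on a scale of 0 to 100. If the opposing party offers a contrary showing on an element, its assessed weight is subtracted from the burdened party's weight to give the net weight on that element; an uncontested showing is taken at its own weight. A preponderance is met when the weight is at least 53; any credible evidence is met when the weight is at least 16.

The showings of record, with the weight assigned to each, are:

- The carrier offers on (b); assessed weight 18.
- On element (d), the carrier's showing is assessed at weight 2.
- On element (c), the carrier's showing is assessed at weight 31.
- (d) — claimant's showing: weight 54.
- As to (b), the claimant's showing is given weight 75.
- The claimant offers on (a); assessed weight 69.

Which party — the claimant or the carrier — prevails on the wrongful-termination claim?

carrier

At Stage 1 the claimant must meet a preponderance (weight is at least 53): on (a) the weight is 69, ≥ 53, so (a) meets the standard; on (b) the weight is 75 less the opposing 18 gives net 57, which does reach 53, so (b) meets the standard.
  All elements met. The burden passes to the carrier.
At Stage 2 the carrier must meet any credible evidence (weight is at least 16): on (c) the weight is 31, which does reach 16, so (c) meets the standard.
  The carrier carries Stage 2; the claimant now bears the burden.
At Stage 3 the claimant must meet a preponderance (weight is at least 53): on (d) the weight is 54 less the opposing 2 gives net 52, < 53, so (d) does not meet the standard.
  The claimant does not carry Stage 3.
The analysis ends at Stage 3; the carrier prevails.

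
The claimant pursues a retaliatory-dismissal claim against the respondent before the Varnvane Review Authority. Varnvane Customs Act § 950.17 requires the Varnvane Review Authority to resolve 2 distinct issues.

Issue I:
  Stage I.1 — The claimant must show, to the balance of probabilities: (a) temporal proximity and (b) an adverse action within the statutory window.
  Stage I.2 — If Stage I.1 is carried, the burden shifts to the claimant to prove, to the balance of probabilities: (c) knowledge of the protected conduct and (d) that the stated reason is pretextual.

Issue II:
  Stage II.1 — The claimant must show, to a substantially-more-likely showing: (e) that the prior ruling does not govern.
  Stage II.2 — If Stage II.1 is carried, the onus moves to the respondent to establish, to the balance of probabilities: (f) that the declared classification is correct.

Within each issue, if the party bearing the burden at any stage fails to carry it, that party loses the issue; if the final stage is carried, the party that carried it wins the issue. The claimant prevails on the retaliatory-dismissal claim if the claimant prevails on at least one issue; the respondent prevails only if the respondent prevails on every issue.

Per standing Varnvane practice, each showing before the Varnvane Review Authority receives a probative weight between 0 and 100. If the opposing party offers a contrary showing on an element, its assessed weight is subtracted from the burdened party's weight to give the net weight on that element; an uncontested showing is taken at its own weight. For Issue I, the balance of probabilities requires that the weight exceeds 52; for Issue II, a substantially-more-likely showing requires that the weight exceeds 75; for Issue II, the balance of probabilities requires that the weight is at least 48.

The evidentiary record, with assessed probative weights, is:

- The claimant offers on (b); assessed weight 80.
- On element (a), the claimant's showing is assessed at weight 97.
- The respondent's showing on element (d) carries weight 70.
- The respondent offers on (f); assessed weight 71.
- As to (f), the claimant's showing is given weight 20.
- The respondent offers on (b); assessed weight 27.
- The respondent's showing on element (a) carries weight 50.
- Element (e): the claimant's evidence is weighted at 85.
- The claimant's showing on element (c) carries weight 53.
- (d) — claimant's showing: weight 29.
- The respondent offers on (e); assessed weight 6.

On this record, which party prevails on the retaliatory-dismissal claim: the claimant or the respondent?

respondent

— Issue I —
Stage I.1 — burden on claimant; standard: the balance of probabilities (weight exceeds 52).
    (a): 97 − 50 = 47 ≤ 52 [not met]
    (b): 80 − 27 = 53 > 52 [met]
  Stage I.1 not carried; the claimant fails its burden.
So the respondent prevails on this issue.
— Issue II —
Stage II.1 (claimant, a substantially-more-likely showing, weight exceeds 75): (e) net 85−6=79 > 75 — meets.
  Stage II.1 is satisfied; the onus moves to the respondent.
Stage II.2 (respondent, the balance of probabilities, weight is at least 48): (f) net 71−20=51 ≥ 48 — meets.
  All elements met at the final stage.
All stages carried — the respondent prevails on this issue.
Per-issue: Issue I → respondent; Issue II → respondent. The claimant must prevail on at least one issue; overall, the respondent prevails.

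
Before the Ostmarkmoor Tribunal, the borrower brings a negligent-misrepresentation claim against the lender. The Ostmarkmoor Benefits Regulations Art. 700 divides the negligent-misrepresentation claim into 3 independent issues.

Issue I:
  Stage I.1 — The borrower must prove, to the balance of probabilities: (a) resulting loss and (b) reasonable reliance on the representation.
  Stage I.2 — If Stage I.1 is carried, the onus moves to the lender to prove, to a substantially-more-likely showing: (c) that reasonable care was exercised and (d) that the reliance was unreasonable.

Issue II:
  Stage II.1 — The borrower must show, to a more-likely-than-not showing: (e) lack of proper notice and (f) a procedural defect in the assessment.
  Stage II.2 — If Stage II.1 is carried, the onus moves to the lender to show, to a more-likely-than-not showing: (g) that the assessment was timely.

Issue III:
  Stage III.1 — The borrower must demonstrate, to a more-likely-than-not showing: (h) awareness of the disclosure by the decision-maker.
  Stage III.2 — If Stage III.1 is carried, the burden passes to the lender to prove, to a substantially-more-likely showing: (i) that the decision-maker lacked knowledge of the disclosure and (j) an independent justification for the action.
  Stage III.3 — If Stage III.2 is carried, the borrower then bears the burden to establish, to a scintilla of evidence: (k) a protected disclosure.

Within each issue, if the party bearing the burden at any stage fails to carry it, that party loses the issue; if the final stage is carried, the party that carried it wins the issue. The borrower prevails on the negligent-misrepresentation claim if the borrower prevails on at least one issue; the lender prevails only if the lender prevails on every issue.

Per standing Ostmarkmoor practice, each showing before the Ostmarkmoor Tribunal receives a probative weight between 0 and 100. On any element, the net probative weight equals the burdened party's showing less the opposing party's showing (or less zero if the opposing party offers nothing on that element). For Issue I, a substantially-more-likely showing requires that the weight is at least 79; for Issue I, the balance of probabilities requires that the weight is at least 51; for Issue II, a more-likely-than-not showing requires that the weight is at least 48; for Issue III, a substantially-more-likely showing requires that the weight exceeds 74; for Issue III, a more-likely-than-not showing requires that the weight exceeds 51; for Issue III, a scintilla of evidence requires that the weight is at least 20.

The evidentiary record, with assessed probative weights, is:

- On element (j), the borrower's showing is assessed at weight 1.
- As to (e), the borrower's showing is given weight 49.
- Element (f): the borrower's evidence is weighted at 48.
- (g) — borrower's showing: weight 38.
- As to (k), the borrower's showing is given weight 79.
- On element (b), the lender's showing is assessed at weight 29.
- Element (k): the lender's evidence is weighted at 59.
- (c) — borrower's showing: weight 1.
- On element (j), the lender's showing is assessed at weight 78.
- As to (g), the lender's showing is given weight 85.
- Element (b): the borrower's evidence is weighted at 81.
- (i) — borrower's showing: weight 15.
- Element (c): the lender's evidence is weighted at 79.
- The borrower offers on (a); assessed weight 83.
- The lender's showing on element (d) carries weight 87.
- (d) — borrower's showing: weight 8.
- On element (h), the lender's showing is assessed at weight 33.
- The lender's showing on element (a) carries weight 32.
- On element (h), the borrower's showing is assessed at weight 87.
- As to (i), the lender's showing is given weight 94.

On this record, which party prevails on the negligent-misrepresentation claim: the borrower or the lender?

borrower

— Issue I —
Stage I.1 (borrower, the balance of probabilities, weight is at least 51): (a) net 83−32=51 ≥ 51 — meets; (b) net 81−29=52 ≥ 51 — meets.
  All elements met. The burden passes to the lender.
Stage I.2 (lender, a substantially-more-likely showing, weight is at least 79): (c) net 79−1=78 < 79 — fails; (d) net 87−8=79 ≥ 79 — meets.
  Stage I.2 not carried; the lender fails its burden.
The analysis ends at Stage I.2; the borrower prevails on this issue.
— Issue II —
Stage II.1 (borrower, a more-likely-than-not showing, weight is at least 48): (e) 49 ≥ 48 — meets; (f) 48 ≥ 48 — meets.
  All elements met. The burden passes to the lender.
Stage II.2 (lender, a more-likely-than-not showing, weight is at least 48): (g) net 85−38=47 < 48 — fails.
  Not every element is met, so the lender fails to carry Stage II.2.
The borrower prevails on this issue.
— Issue III —
At Stage III.1 the borrower must meet a more-likely-than-not showing (weight exceeds 51): on (h) the weight is 87 less the opposing 33 gives net 54, > 51, so (h) meets the standard.
  Stage III.1 carried; the burden shifts to the lender.
At Stage III.2 the lender must meet a substantially-more-likely showing (weight exceeds 74): on (i) the weight is 94 less the opposing 15 gives net 79, > 74, so (i) meets the standard; on (j) the weight is 78 less the opposing 1 gives net 77, > 74, so (j) meets the standard.
  All elements met. The burden passes to the borrower.
At Stage III.3 the borrower must meet a scintilla of evidence (weight is at least 20): on (k) the weight is 79 less the opposing 59 gives net 20, ≥ 20, so (k) meets the standard.
  The borrower carries the last stage.
With every stage satisfied, the borrower prevails on this issue.
Per-issue: Issue I → borrower; Issue II → borrower; Issue III → borrower. The borrower must prevail on at least one issue; overall, the borrower prevails.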